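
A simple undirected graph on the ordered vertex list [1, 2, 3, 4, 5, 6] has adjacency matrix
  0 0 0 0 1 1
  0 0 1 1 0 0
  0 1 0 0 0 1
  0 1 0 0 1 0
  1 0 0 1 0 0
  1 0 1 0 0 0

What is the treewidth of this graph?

2

A width-2 tree decomposition is:
Bags: B1 = {2, 4, 5}  B2 = {1, 2, 5}  B3 = {1, 2, 6}  B4 = {2, 3, 6}
Tree: B1–B2, B2–B3, B3–B4
The largest bag has 3 vertices, giving width 2; this decomposition certifies tw(G) ≤ 2. Since 2–4–5–1–6–3–2 is a cycle in G, G is not acyclic. Forests are exactly the graphs of treewidth ≤ 1, so tw(G) ≥ 2. The upper and lower bounds meet at 2, so that is the treewidth.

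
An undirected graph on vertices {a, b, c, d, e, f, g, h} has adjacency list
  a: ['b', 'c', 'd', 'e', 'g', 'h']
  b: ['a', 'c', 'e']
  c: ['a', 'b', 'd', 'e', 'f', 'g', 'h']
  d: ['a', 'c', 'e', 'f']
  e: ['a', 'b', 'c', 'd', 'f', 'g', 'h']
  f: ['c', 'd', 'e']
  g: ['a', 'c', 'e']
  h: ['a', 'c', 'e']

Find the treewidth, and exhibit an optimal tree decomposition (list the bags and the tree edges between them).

Treewidth 3.
One such decomposition:
Bags: B1 = {a, c, d, e}  B2 = {c, d, e, f}  B3 = {a, c, e, g}  B4 = {a, c, e, h}  B5 = {a, b, c, e}
Tree: B1–B2, B1–B3, B1–B4, B3–B5

Each bag holds 4 vertices, so the decomposition has width 3, which upper-bounds the treewidth. On the other hand G contains the 4-clique {a, c, d, e}. A clique must lie in a single bag of any decomposition, so no decomposition can have width below 3. Combining the bounds, tw(G) = 3.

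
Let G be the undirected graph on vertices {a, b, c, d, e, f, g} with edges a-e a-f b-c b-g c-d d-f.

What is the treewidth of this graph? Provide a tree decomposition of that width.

Each bag holds 2 vertices, so the decomposition has width 1, which upper-bounds the treewidth. Any graph with an edge has treewidth ≥ 1, and G has the edge g–b. Combining the bounds, tw(G) = 1.

Treewidth 1.
One optimal decomposition is:
Bags: B1 = {b, g}  B2 = {b, c}  B3 = {c, d}  B4 = {d, f}  B5 = {a, f}  B6 = {a, e}
Tree: B1–B2, B2–B3, B3–B4, B4–B5, B5–B6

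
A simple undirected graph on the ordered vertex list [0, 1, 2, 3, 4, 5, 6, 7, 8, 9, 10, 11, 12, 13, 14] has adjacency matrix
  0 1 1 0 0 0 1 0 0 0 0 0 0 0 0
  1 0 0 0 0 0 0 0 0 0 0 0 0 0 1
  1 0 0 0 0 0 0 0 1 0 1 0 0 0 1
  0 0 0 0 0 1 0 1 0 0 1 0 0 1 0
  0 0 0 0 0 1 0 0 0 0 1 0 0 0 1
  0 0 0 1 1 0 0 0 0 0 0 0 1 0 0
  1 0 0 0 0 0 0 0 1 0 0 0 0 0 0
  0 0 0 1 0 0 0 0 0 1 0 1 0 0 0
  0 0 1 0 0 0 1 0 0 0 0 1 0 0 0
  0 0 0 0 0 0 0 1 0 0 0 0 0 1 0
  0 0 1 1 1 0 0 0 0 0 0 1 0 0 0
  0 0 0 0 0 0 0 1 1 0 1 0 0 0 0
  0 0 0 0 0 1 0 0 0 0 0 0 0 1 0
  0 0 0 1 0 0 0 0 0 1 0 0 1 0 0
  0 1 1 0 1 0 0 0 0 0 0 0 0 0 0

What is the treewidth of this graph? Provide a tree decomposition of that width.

Every bag has size at most 4, so the width is 4 − 1 = 3 and tw(G) ≤ 3. For the lower bound: the 4 vertex sets {0,1,6}, {8}, {2}, {4,10,11,14} are disjoint, each induces a connected subgraph, and every pair is joined by at least one edge of G. Contracting each set to a single vertex therefore yields K_{4} as a minor, and since treewidth is minor-monotone, tw(G) ≥ tw(K_{4}) = 3. Hence tw(G) = 3 exactly.

Treewidth 3.
One such decomposition:
Bags: B1 = {0, 1, 6, 8}  B2 = {0, 1, 2, 8}  B3 = {1, 2, 8, 14}  B4 = {2, 8, 11, 14}  B5 = {2, 10, 11, 14}  B6 = {4, 10, 11, 14}  B7 = {4, 7, 10, 11}  B8 = {3, 4, 7, 10}  B9 = {3, 4, 5, 7}  B10 = {3, 5, 7, 9}  B11 = {3, 5, 9, 13}  B12 = {5, 9, 12, 13}
Tree: B1–B2, B2–B3, B3–B4, B4–B5, B5–B6, B6–B7, B7–B8, B8–B9, B9–B10, B10–B11, B11–B12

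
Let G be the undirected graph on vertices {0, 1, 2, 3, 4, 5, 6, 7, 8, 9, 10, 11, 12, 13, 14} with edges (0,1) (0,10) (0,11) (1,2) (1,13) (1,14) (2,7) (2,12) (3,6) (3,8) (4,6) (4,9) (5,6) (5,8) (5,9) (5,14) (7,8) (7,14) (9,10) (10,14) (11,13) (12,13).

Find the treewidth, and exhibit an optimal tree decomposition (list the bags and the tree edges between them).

Treewidth 3.
One optimal decomposition is:
Bags: B1 = {3, 4, 6, 9}  B2 = {3, 5, 6, 9}  B3 = {3, 5, 8, 9}  B4 = {5, 8, 9, 10}  B5 = {5, 8, 10, 14}  B6 = {7, 8, 10, 14}  B7 = {0, 7, 10, 14}  B8 = {0, 1, 7, 14}  B9 = {0, 1, 2, 7}  B10 = {0, 1, 2, 11}  B11 = {1, 2, 11, 13}  B12 = {2, 11, 12, 13}
Tree: B1–B2, B2–B3, B3–B4, B4–B5, B5–B6, B6–B7, B7–B8, B8–B9, B9–B10, B10–B11, B11–B12

The largest bag has 4 vertices, giving width 3; this decomposition certifies tw(G) ≤ 3. For the lower bound: the 4 vertex sets {3,4,6}, {9}, {5}, {7,8,10,14} are disjoint, each induces a connected subgraph, and every pair is joined by at least one edge of G. Contracting each set to a single vertex therefore yields K_{4} as a minor, and since treewidth is minor-monotone, tw(G) ≥ tw(K_{4}) = 3. Hence tw(G) = 3 exactly.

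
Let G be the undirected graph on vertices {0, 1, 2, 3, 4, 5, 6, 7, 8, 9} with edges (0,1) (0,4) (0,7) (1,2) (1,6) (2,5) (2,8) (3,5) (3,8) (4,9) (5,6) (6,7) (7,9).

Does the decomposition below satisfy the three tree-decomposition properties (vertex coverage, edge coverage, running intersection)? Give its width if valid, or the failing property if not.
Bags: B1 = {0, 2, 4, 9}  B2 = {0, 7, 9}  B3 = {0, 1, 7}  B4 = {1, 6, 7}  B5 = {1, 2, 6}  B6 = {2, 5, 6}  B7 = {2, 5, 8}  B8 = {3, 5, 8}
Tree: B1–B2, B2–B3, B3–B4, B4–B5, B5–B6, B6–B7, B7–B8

A tree decomposition must satisfy three properties: every vertex lies in some bag; for every edge, both endpoints lie together in some bag; and for every vertex, the bags containing it form a connected subtree. Here bags containing vertex 2 are not connected in the tree, so the decomposition is invalid.

No — bags containing vertex 2 are not connected in the tree.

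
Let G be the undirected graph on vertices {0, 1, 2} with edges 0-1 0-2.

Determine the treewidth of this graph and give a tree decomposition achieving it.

Treewidth 1.
One such decomposition:
Bags: B1 = {0, 1}  B2 = {0, 2}
Tree: B1–B2

Every bag has size at most 2, so the width is 2 − 1 = 1 and tw(G) ≤ 1. Any graph with an edge has treewidth ≥ 1, and G has the edge 0–1. Combining the bounds, tw(G) = 1.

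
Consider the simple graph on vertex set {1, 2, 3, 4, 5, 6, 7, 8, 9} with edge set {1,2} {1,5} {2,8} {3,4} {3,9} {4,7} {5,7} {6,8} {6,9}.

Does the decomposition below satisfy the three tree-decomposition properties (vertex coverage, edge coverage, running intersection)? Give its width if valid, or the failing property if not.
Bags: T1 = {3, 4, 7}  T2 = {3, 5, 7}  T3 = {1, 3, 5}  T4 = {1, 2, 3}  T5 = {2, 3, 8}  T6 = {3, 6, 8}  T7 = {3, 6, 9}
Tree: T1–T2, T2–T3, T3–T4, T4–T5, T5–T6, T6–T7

Every vertex of G appears in some bag (union = {1, 2, 3, 4, 5, 6, 7, 8, 9}); every edge is covered by a bag; and for each vertex v the set of bags containing v is connected in the bag tree. The decomposition is therefore valid. The largest bag has 3 vertices, so the width is 2.

Yes; width 2.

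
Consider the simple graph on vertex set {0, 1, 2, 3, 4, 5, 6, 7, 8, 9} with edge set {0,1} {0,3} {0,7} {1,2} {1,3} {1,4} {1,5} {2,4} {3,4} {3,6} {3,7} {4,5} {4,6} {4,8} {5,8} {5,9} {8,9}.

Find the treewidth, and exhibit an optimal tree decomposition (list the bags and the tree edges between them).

Treewidth 2.
Bags: B1 = {1, 4, 5}  B2 = {1, 3, 4}  B3 = {0, 1, 3}  B4 = {4, 5, 8}  B5 = {5, 8, 9}  B6 = {0, 3, 7}  B7 = {1, 2, 4}  B8 = {3, 4, 6}
Tree: B1–B2, B2–B3, B1–B4, B4–B5, B3–B6, B1–B7, B2–B8

Every bag has size at most 3, so the width is 3 − 1 = 2 and tw(G) ≤ 2. On the other hand G contains the 3-clique {0, 1, 3}. A clique must lie in a single bag of any decomposition, so no decomposition can have width below 2. Combining the bounds, tw(G) = 2.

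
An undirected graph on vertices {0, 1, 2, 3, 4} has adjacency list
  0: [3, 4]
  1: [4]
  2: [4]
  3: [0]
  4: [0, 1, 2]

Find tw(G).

A width-1 tree decomposition is:
Bags: B1 = {0, 3}  B2 = {0, 4}  B3 = {2, 4}  B4 = {1, 4}
Tree: B1–B2, B2–B3, B3–B4
The largest bag has 2 vertices, giving width 1; this decomposition certifies tw(G) ≤ 1. Any graph with an edge has treewidth ≥ 1, and G has the edge 0–3. Hence tw(G) = 1 exactly.

1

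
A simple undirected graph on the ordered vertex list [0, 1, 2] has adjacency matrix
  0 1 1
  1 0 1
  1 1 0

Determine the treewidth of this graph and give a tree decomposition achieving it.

Treewidth 2.
Bags: B1 = {0, 1, 2}
Tree: (single bag)

A single bag containing all 3 vertices is trivially a valid decomposition of width 2. For the lower bound, the 3 vertices {0, 1, 2} are pairwise adjacent, and any tree decomposition puts a clique entirely inside one bag — forcing width ≥ 2. Therefore the treewidth is 2.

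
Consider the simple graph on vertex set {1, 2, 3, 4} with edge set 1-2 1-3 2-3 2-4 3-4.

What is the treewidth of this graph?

2

A width-2 tree decomposition is:
Bags: B1 = {1, 2, 3}  B2 = {2, 3, 4}
Tree: B1–B2
Each bag holds 3 vertices, so the decomposition has width 2, which upper-bounds the treewidth. Conversely, {1, 2, 3} is a clique of size 3, and the vertices of any clique must share a bag in every tree decomposition; so some bag has ≥ 3 vertices and tw(G) ≥ 2. Hence tw(G) = 2 exactly.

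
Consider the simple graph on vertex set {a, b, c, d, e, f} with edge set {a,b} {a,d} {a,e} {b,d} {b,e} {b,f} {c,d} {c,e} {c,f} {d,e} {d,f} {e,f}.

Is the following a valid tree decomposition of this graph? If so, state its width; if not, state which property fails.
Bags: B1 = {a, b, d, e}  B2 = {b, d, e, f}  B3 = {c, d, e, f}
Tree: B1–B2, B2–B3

Every vertex of G appears in some bag (union = {a, b, c, d, e, f}); every edge is covered by a bag; and for each vertex v the set of bags containing v is connected in the bag tree. The decomposition is therefore valid. The largest bag has 4 vertices, so the width is 3.

Yes; width 3.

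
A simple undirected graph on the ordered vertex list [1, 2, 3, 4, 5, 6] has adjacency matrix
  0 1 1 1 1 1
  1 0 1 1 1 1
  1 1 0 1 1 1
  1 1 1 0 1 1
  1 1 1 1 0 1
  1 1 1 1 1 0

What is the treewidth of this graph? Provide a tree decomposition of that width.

Treewidth 5.
One such decomposition:
Bags: B1 = {1, 2, 3, 4, 5, 6}
Tree: (single bag)

With just one bag of size 6, the width is 6 − 1 = 5, so tw(G) ≤ 5. Conversely, {1, 2, 3, 4, 5, 6} is a clique of size 6, and the vertices of any clique must share a bag in every tree decomposition; so some bag has ≥ 6 vertices and tw(G) ≥ 5. Hence tw(G) = 5 exactly.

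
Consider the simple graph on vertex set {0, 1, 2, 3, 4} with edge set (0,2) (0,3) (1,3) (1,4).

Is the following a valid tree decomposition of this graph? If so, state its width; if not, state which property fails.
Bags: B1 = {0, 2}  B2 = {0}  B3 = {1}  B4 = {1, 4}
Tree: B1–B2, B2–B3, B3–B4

A tree decomposition must satisfy three properties: every vertex lies in some bag; for every edge, both endpoints lie together in some bag; and for every vertex, the bags containing it form a connected subtree. Here vertex 3 appears in no bag, so the decomposition is invalid.

No — vertex 3 appears in no bag.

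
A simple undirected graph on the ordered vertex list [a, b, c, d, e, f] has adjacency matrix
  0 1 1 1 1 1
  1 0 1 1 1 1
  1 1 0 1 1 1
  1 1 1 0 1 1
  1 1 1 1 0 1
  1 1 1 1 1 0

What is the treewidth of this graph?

5

A width-5 tree decomposition is:
Bags: B1 = {a, b, c, d, e, f}
Tree: (single bag)
With just one bag of size 6, the width is 6 − 1 = 5, so tw(G) ≤ 5. For the lower bound, the 6 vertices {a, b, c, d, e, f} are pairwise adjacent, and any tree decomposition puts a clique entirely inside one bag — forcing width ≥ 5. Hence tw(G) = 5 exactly.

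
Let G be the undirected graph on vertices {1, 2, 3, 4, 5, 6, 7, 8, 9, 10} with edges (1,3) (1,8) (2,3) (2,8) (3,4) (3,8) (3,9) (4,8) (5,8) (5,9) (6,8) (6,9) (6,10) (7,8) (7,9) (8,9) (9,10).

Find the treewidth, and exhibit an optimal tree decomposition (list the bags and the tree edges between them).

The largest bag has 3 vertices, giving width 2; this decomposition certifies tw(G) ≤ 2. On the other hand G contains the 3-clique {1, 3, 8}. A clique must lie in a single bag of any decomposition, so no decomposition can have width below 2. The upper and lower bounds meet at 2, so that is the treewidth.

Treewidth 2.
One such decomposition:
Bags: B1 = {6, 8, 9}  B2 = {7, 8, 9}  B3 = {6, 9, 10}  B4 = {5, 8, 9}  B5 = {3, 8, 9}  B6 = {1, 3, 8}  B7 = {2, 3, 8}  B8 = {3, 4, 8}
Tree: B1–B2, B1–B3, B2–B4, B2–B5, B5–B6, B6–B7, B5–B8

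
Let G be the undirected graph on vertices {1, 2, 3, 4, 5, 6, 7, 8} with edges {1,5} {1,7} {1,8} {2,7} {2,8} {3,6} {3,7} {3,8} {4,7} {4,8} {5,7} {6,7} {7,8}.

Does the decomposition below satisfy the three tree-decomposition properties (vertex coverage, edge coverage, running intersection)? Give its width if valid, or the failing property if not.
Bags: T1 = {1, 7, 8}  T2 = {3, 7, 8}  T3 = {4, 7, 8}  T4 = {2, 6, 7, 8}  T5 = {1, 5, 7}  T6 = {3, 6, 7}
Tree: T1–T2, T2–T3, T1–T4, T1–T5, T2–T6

No — bags containing vertex 6 are not connected in the tree.

A tree decomposition must satisfy three properties: every vertex lies in some bag; for every edge, both endpoints lie together in some bag; and for every vertex, the bags containing it form a connected subtree. Here bags containing vertex 6 are not connected in the tree, so the decomposition is invalid.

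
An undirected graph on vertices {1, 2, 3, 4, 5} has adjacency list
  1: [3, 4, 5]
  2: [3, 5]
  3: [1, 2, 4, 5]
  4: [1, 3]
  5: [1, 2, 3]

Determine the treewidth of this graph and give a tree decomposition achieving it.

Treewidth 2.
One such decomposition:
Bags: B1 = {1, 3, 5}  B2 = {2, 3, 5}  B3 = {1, 3, 4}
Tree: B1–B2, B1–B3

Every bag has size at most 3, so the width is 3 − 1 = 2 and tw(G) ≤ 2. On the other hand G contains the 3-clique {1, 3, 4}. A clique must lie in a single bag of any decomposition, so no decomposition can have width below 2. Hence tw(G) = 2 exactly.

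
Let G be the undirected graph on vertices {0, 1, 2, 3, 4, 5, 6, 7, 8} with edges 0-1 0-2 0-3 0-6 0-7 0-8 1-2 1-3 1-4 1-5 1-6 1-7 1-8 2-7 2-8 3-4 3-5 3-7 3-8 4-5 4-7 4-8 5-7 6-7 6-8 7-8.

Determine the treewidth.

4

A width-4 tree decomposition is:
Bags: B1 = {0, 1, 3, 7, 8}  B2 = {1, 3, 4, 7, 8}  B3 = {0, 1, 2, 7, 8}  B4 = {1, 3, 4, 5, 7}  B5 = {0, 1, 6, 7, 8}
Tree: B1–B2, B1–B3, B2–B4, B1–B5
Every bag has size at most 5, so the width is 5 − 1 = 4 and tw(G) ≤ 4. For the lower bound, the 5 vertices {0, 1, 2, 7, 8} are pairwise adjacent, and any tree decomposition puts a clique entirely inside one bag — forcing width ≥ 4. Combining the bounds, tw(G) = 4.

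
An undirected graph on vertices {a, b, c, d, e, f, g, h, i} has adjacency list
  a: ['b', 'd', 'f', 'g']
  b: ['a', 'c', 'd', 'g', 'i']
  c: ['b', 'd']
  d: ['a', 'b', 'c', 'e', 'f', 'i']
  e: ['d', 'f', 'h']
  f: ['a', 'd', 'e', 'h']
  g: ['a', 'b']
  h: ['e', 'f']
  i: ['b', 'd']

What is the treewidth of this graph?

A width-2 tree decomposition is:
Bags: B1 = {a, d, f}  B2 = {a, b, d}  B3 = {b, d, i}  B4 = {d, e, f}  B5 = {a, b, g}  B6 = {e, f, h}  B7 = {b, c, d}
Tree: B1–B2, B2–B3, B1–B4, B2–B5, B4–B6, B3–B7
The largest bag has 3 vertices, giving width 2; this decomposition certifies tw(G) ≤ 2. For the lower bound, the 3 vertices {d, e, f} are pairwise adjacent, and any tree decomposition puts a clique entirely inside one bag — forcing width ≥ 2. The upper and lower bounds meet at 2, so that is the treewidth.

2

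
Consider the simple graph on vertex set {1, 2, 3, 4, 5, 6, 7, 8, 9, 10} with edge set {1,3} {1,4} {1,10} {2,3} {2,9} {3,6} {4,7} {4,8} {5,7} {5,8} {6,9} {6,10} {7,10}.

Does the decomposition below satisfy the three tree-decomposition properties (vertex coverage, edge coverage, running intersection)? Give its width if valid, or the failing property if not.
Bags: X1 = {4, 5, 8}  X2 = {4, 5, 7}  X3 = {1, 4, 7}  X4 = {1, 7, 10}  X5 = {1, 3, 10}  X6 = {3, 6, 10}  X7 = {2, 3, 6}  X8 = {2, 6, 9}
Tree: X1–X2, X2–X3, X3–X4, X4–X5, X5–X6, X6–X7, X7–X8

Every vertex of G appears in some bag (union = {1, 2, 3, 4, 5, 6, 7, 8, 9, 10}); every edge is covered by a bag; and for each vertex v the set of bags containing v is connected in the bag tree. The decomposition is therefore valid. The largest bag has 3 vertices, so the width is 2.

Yes; width 2.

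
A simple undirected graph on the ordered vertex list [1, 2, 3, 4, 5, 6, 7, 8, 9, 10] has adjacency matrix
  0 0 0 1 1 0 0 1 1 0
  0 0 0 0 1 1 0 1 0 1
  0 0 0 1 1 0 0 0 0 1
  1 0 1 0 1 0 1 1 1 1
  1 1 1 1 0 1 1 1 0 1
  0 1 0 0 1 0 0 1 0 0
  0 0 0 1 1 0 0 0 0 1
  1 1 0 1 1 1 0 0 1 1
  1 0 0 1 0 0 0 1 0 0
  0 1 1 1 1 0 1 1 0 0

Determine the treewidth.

A width-3 tree decomposition is:
Bags: B1 = {4, 5, 8, 10}  B2 = {1, 4, 5, 8}  B3 = {4, 5, 7, 10}  B4 = {1, 4, 8, 9}  B5 = {2, 5, 8, 10}  B6 = {2, 5, 6, 8}  B7 = {3, 4, 5, 10}
Tree: B1–B2, B1–B3, B2–B4, B1–B5, B5–B6, B1–B7
The largest bag has 4 vertices, giving width 3; this decomposition certifies tw(G) ≤ 3. On the other hand G contains the 4-clique {1, 4, 8, 9}. A clique must lie in a single bag of any decomposition, so no decomposition can have width below 3. Hence tw(G) = 3 exactly.

3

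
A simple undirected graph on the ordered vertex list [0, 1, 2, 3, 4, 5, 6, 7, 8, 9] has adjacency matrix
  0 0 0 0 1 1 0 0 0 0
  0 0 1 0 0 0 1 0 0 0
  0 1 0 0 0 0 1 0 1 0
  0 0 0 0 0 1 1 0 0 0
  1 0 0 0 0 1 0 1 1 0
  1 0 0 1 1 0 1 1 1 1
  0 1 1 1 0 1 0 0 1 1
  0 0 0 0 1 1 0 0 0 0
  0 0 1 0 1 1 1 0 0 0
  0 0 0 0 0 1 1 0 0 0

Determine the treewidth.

A width-2 tree decomposition is:
Bags: B1 = {4, 5, 7}  B2 = {4, 5, 8}  B3 = {5, 6, 8}  B4 = {2, 6, 8}  B5 = {1, 2, 6}  B6 = {0, 4, 5}  B7 = {3, 5, 6}  B8 = {5, 6, 9}
Tree: B1–B2, B2–B3, B3–B4, B4–B5, B2–B6, B3–B7, B3–B8
Each bag holds 3 vertices, so the decomposition has width 2, which upper-bounds the treewidth. For the lower bound, the 3 vertices {1, 2, 6} are pairwise adjacent, and any tree decomposition puts a clique entirely inside one bag — forcing width ≥ 2. Therefore the treewidth is 2.

2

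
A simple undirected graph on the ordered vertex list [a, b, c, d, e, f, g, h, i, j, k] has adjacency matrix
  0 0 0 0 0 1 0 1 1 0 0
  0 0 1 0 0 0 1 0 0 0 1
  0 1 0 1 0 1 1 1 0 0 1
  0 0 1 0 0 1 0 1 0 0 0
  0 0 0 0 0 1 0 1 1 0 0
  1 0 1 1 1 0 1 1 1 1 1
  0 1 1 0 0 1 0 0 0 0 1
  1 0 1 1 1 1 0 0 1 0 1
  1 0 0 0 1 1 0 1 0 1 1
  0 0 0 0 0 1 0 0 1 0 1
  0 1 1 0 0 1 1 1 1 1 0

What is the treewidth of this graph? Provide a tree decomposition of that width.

Treewidth 3.
One such decomposition:
Bags: B1 = {f, h, i, k}  B2 = {e, f, h, i}  B3 = {c, f, h, k}  B4 = {a, f, h, i}  B5 = {c, f, g, k}  B6 = {c, d, f, h}  B7 = {f, i, j, k}  B8 = {b, c, g, k}
Tree: B1–B2, B1–B3, B2–B4, B3–B5, B3–B6, B1–B7, B5–B8

Each bag holds 4 vertices, so the decomposition has width 3, which upper-bounds the treewidth. On the other hand G contains the 4-clique {c, f, g, k}. A clique must lie in a single bag of any decomposition, so no decomposition can have width below 3. Hence tw(G) = 3 exactly.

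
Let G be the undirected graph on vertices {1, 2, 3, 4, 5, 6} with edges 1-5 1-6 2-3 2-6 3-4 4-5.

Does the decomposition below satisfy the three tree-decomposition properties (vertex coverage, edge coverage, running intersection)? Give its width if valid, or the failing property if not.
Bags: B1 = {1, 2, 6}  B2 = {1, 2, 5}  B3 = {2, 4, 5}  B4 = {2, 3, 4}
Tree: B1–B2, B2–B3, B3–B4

Yes; width 2.

Vertex coverage: the bags together contain {1, 2, 3, 4, 5, 6}, the full vertex set. Edge coverage: each edge of G has both endpoints in at least one bag. Running intersection: for every vertex, the bags containing it form a connected subtree. All three properties hold, so this is a valid tree decomposition of width max|bag| − 1 = 2, and hence tw(G) ≤ 2.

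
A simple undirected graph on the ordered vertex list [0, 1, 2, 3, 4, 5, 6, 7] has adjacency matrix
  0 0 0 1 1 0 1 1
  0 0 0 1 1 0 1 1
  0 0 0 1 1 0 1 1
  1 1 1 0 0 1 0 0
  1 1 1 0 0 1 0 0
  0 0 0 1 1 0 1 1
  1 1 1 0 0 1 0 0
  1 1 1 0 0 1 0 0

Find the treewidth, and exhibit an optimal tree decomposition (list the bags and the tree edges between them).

Treewidth 4.
One optimal decomposition is:
Bags: B1 = {0, 1, 2, 3, 5}  B2 = {0, 1, 2, 5, 6}  B3 = {0, 1, 2, 4, 5}  B4 = {0, 1, 2, 5, 7}
Tree: B1–B2, B2–B3, B3–B4

Every bag has size at most 5, so the width is 5 − 1 = 4 and tw(G) ≤ 4. For the lower bound: the 5 vertex sets {2,3}, {0,6}, {1,4}, {5}, {7} are disjoint, each induces a connected subgraph, and every pair is joined by at least one edge of G. Contracting each set to a single vertex therefore yields K_{5} as a minor, and since treewidth is minor-monotone, tw(G) ≥ tw(K_{5}) = 4. Therefore the treewidth is 4.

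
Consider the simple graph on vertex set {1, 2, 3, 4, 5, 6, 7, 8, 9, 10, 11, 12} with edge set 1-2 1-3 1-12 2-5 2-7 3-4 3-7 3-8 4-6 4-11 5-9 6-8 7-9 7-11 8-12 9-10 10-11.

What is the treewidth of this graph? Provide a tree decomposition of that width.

The largest bag has 4 vertices, giving width 3; this decomposition certifies tw(G) ≤ 3. For the lower bound: the 4 vertex sets {6,8,12}, {1}, {3}, {2,4,7,11} are disjoint, each induces a connected subgraph, and every pair is joined by at least one edge of G. Contracting each set to a single vertex therefore yields K_{4} as a minor, and since treewidth is minor-monotone, tw(G) ≥ tw(K_{4}) = 3. The upper and lower bounds meet at 3, so that is the treewidth.

Treewidth 3.
One such decomposition:
Bags: B1 = {1, 6, 8, 12}  B2 = {1, 3, 6, 8}  B3 = {1, 3, 4, 6}  B4 = {1, 2, 3, 4}  B5 = {2, 3, 4, 7}  B6 = {2, 4, 7, 11}  B7 = {2, 5, 7, 11}  B8 = {5, 7, 9, 11}  B9 = {5, 9, 10, 11}
Tree: B1–B2, B2–B3, B3–B4, B4–B5, B5–B6, B6–B7, B7–B8, B8–B9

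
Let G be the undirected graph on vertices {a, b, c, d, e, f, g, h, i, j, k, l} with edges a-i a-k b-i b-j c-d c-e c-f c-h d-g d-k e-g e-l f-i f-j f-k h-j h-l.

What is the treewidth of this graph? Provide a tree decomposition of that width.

Each bag holds 4 vertices, so the decomposition has width 3, which upper-bounds the treewidth. For the lower bound: the 4 vertex sets {e,g,l}, {h}, {c}, {d,f,j,k} are disjoint, each induces a connected subgraph, and every pair is joined by at least one edge of G. Contracting each set to a single vertex therefore yields K_{4} as a minor, and since treewidth is minor-monotone, tw(G) ≥ tw(K_{4}) = 3. Therefore the treewidth is 3.

Treewidth 3.
Bags: B1 = {e, g, h, l}  B2 = {c, e, g, h}  B3 = {c, d, g, h}  B4 = {c, d, h, j}  B5 = {c, d, f, j}  B6 = {d, f, j, k}  B7 = {b, f, j, k}  B8 = {b, f, i, k}  B9 = {a, b, i, k}
Tree: B1–B2, B2–B3, B3–B4, B4–B5, B5–B6, B6–B7, B7–B8, B8–B9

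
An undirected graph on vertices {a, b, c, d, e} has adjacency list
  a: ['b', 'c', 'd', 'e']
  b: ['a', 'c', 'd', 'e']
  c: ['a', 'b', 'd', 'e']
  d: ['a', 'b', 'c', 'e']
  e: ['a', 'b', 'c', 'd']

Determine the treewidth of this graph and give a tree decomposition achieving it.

With just one bag of size 5, the width is 5 − 1 = 4, so tw(G) ≤ 4. On the other hand G contains the 5-clique {a, b, c, d, e}. A clique must lie in a single bag of any decomposition, so no decomposition can have width below 4. Hence tw(G) = 4 exactly.

Treewidth 4.
Bags: B1 = {a, b, c, d, e}
Tree: (single bag)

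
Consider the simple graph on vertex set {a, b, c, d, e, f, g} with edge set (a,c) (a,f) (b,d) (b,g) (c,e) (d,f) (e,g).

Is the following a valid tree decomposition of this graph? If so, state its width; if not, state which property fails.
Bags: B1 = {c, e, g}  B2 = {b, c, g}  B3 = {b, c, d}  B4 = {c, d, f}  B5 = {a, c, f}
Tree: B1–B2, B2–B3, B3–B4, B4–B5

Yes; width 2.

Vertex coverage: the bags together contain {a, b, c, d, e, f, g}, the full vertex set. Edge coverage: each edge of G has both endpoints in at least one bag. Running intersection: for every vertex, the bags containing it form a connected subtree. All three properties hold, so this is a valid tree decomposition of width max|bag| − 1 = 2, and hence tw(G) ≤ 2.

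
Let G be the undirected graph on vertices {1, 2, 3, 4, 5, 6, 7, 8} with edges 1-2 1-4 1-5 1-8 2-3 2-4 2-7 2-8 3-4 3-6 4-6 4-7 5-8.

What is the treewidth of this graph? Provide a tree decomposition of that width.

The largest bag has 3 vertices, giving width 2; this decomposition certifies tw(G) ≤ 2. On the other hand G contains the 3-clique {1, 2, 8}. A clique must lie in a single bag of any decomposition, so no decomposition can have width below 2. The upper and lower bounds meet at 2, so that is the treewidth.

Treewidth 2.
One such decomposition:
Bags: B1 = {1, 5, 8}  B2 = {1, 2, 8}  B3 = {1, 2, 4}  B4 = {2, 3, 4}  B5 = {3, 4, 6}  B6 = {2, 4, 7}
Tree: B1–B2, B2–B3, B3–B4, B4–B5, B4–B6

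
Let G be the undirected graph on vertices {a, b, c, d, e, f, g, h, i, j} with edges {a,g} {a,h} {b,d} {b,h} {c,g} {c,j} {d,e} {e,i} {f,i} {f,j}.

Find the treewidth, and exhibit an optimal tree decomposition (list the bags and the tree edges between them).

Treewidth 2.
One optimal decomposition is:
Bags: B1 = {b, d, h}  B2 = {a, d, h}  B3 = {a, d, g}  B4 = {c, d, g}  B5 = {c, d, j}  B6 = {d, f, j}  B7 = {d, f, i}  B8 = {d, e, i}
Tree: B1–B2, B2–B3, B3–B4, B4–B5, B5–B6, B6–B7, B7–B8

The largest bag has 3 vertices, giving width 2; this decomposition certifies tw(G) ≤ 2. The edges d–b–h–a–g–c–j–f–i–e–d form a cycle, so G is not a tree and its treewidth is at least 2. Therefore the treewidth is 2.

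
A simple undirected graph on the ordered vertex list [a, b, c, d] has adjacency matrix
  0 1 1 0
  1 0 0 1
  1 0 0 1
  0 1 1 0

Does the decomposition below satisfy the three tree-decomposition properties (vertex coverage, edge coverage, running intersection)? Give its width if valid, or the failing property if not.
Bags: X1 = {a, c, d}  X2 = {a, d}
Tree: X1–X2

No — vertex b appears in no bag.

A tree decomposition must satisfy three properties: every vertex lies in some bag; for every edge, both endpoints lie together in some bag; and for every vertex, the bags containing it form a connected subtree. Here vertex b appears in no bag, so the decomposition is invalid.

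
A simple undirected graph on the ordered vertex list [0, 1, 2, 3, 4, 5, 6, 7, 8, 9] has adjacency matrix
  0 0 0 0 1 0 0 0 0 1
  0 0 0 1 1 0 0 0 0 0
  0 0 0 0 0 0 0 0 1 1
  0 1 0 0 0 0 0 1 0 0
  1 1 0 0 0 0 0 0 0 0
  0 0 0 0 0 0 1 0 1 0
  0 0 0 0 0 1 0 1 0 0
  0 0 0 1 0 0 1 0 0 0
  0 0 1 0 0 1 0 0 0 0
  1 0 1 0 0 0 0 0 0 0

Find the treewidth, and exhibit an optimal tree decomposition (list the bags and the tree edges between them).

The largest bag has 3 vertices, giving width 2; this decomposition certifies tw(G) ≤ 2. Since 8–2–9–0–4–1–3–7–6–5–8 is a cycle in G, G is not acyclic. Forests are exactly the graphs of treewidth ≤ 1, so tw(G) ≥ 2. Combining the bounds, tw(G) = 2.

Treewidth 2.
One optimal decomposition is:
Bags: B1 = {2, 8, 9}  B2 = {0, 8, 9}  B3 = {0, 4, 8}  B4 = {1, 4, 8}  B5 = {1, 3, 8}  B6 = {3, 7, 8}  B7 = {6, 7, 8}  B8 = {5, 6, 8}
Tree: B1–B2, B2–B3, B3–B4, B4–B5, B5–B6, B6–B7, B7–B8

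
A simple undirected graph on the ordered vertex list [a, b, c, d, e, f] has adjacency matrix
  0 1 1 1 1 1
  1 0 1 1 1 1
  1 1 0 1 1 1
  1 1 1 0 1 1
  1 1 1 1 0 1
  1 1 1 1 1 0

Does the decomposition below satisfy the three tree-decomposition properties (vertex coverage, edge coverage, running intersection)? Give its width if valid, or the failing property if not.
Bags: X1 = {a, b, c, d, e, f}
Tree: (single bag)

Every vertex of G appears in some bag (union = {a, b, c, d, e, f}); every edge is covered by a bag; and for each vertex v the set of bags containing v is connected in the bag tree. The decomposition is therefore valid. The largest bag has 6 vertices, so the width is 5.

Yes; width 5.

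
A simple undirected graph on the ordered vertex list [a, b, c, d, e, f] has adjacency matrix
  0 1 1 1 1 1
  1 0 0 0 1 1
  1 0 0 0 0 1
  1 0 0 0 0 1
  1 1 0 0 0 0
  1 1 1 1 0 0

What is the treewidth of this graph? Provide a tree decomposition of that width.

Treewidth 2.
Bags: B1 = {a, c, f}  B2 = {a, d, f}  B3 = {a, b, f}  B4 = {a, b, e}
Tree: B1–B2, B1–B3, B3–B4

The largest bag has 3 vertices, giving width 2; this decomposition certifies tw(G) ≤ 2. Conversely, {a, b, e} is a clique of size 3, and the vertices of any clique must share a bag in every tree decomposition; so some bag has ≥ 3 vertices and tw(G) ≥ 2. Hence tw(G) = 2 exactly.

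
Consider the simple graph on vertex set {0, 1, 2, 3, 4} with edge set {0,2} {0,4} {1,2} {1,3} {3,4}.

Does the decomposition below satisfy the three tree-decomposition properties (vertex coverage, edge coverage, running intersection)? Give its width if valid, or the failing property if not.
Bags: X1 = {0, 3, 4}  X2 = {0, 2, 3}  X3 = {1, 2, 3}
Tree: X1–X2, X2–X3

Every vertex of G appears in some bag (union = {0, 1, 2, 3, 4}); every edge is covered by a bag; and for each vertex v the set of bags containing v is connected in the bag tree. The decomposition is therefore valid. The largest bag has 3 vertices, so the width is 2.

Yes; width 2.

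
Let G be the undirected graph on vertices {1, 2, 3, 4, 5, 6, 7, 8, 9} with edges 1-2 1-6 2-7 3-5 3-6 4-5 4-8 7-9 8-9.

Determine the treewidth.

A width-2 tree decomposition is:
Bags: B1 = {3, 4, 5}  B2 = {3, 4, 8}  B3 = {3, 8, 9}  B4 = {3, 7, 9}  B5 = {2, 3, 7}  B6 = {1, 2, 3}  B7 = {1, 3, 6}
Tree: B1–B2, B2–B3, B3–B4, B4–B5, B5–B6, B6–B7
The largest bag has 3 vertices, giving width 2; this decomposition certifies tw(G) ≤ 2. The edges 3–5–4–8–9–7–2–1–6–3 form a cycle, so G is not a tree and its treewidth is at least 2. The upper and lower bounds meet at 2, so that is the treewidth.

2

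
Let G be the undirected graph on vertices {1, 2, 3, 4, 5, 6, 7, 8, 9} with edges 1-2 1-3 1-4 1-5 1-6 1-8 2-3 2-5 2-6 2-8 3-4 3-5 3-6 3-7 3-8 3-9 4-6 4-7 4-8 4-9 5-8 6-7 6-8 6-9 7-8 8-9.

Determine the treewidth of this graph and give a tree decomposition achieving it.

Treewidth 4.
One such decomposition:
Bags: B1 = {1, 3, 4, 6, 8}  B2 = {3, 4, 6, 7, 8}  B3 = {3, 4, 6, 8, 9}  B4 = {1, 2, 3, 6, 8}  B5 = {1, 2, 3, 5, 8}
Tree: B1–B2, B1–B3, B1–B4, B4–B5

Every bag has size at most 5, so the width is 5 − 1 = 4 and tw(G) ≤ 4. On the other hand G contains the 5-clique {1, 2, 3, 5, 8}. A clique must lie in a single bag of any decomposition, so no decomposition can have width below 4. Therefore the treewidth is 4.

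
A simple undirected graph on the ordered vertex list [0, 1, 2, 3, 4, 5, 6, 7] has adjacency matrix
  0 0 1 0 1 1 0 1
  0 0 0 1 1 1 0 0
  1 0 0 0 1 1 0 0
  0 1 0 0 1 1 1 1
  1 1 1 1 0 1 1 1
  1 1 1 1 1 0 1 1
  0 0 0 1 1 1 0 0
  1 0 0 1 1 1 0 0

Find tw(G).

A width-3 tree decomposition is:
Bags: B1 = {1, 3, 4, 5}  B2 = {3, 4, 5, 7}  B3 = {0, 4, 5, 7}  B4 = {0, 2, 4, 5}  B5 = {3, 4, 5, 6}
Tree: B1–B2, B2–B3, B3–B4, B2–B5
Each bag holds 4 vertices, so the decomposition has width 3, which upper-bounds the treewidth. On the other hand G contains the 4-clique {0, 2, 4, 5}. A clique must lie in a single bag of any decomposition, so no decomposition can have width below 3. Combining the bounds, tw(G) = 3.

3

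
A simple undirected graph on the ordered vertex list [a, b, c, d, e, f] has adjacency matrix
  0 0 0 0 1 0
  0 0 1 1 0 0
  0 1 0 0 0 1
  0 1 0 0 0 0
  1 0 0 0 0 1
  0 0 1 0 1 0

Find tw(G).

1

A width-1 tree decomposition is:
Bags: B1 = {b, d}  B2 = {b, c}  B3 = {c, f}  B4 = {e, f}  B5 = {a, e}
Tree: B1–B2, B2–B3, B3–B4, B4–B5
Each bag holds 2 vertices, so the decomposition has width 1, which upper-bounds the treewidth. Since G has at least one edge (e.g. d–b), it is not an edgeless graph, so tw(G) ≥ 1. Combining the bounds, tw(G) = 1.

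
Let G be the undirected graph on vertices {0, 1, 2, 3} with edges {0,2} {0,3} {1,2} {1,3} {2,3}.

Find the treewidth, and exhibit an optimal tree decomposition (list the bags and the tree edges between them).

Treewidth 2.
One such decomposition:
Bags: B1 = {1, 2, 3}  B2 = {0, 2, 3}
Tree: B1–B2

Each bag holds 3 vertices, so the decomposition has width 2, which upper-bounds the treewidth. Conversely, {0, 2, 3} is a clique of size 3, and the vertices of any clique must share a bag in every tree decomposition; so some bag has ≥ 3 vertices and tw(G) ≥ 2. Hence tw(G) = 2 exactly.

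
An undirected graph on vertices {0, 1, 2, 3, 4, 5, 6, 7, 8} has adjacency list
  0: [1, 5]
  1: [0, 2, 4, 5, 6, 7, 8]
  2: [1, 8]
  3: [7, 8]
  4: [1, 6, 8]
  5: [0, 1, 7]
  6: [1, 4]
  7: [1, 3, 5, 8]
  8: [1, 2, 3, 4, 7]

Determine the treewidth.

A width-2 tree decomposition is:
Bags: B1 = {1, 7, 8}  B2 = {1, 5, 7}  B3 = {1, 4, 8}  B4 = {1, 4, 6}  B5 = {0, 1, 5}  B6 = {1, 2, 8}  B7 = {3, 7, 8}
Tree: B1–B2, B1–B3, B3–B4, B2–B5, B3–B6, B1–B7
The largest bag has 3 vertices, giving width 2; this decomposition certifies tw(G) ≤ 2. Conversely, {0, 1, 5} is a clique of size 3, and the vertices of any clique must share a bag in every tree decomposition; so some bag has ≥ 3 vertices and tw(G) ≥ 2. Combining the bounds, tw(G) = 2.

2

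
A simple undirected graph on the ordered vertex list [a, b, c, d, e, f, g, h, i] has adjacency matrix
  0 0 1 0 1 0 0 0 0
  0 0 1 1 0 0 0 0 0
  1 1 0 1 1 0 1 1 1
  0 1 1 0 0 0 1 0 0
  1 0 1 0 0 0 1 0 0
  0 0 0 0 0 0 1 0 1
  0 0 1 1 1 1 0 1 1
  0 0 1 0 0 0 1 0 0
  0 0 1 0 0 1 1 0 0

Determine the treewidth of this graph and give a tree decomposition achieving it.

Every bag has size at most 3, so the width is 3 − 1 = 2 and tw(G) ≤ 2. Conversely, {c, d, g} is a clique of size 3, and the vertices of any clique must share a bag in every tree decomposition; so some bag has ≥ 3 vertices and tw(G) ≥ 2. Hence tw(G) = 2 exactly.

Treewidth 2.
One such decomposition:
Bags: B1 = {c, e, g}  B2 = {a, c, e}  B3 = {c, g, h}  B4 = {c, g, i}  B5 = {c, d, g}  B6 = {f, g, i}  B7 = {b, c, d}
Tree: B1–B2, B1–B3, B3–B4, B1–B5, B4–B6, B5–B7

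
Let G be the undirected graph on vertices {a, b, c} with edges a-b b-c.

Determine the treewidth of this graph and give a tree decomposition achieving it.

Each bag holds 2 vertices, so the decomposition has width 1, which upper-bounds the treewidth. Since G has at least one edge (e.g. b–a), it is not an edgeless graph, so tw(G) ≥ 1. The upper and lower bounds meet at 1, so that is the treewidth.

Treewidth 1.
One such decomposition:
Bags: B1 = {a, b}  B2 = {b, c}
Tree: B1–B2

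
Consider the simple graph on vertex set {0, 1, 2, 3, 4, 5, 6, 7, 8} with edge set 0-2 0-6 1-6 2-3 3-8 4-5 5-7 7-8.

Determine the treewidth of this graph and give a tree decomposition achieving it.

The largest bag has 2 vertices, giving width 1; this decomposition certifies tw(G) ≤ 1. G has an edge, so its treewidth is at least 1. The upper and lower bounds meet at 1, so that is the treewidth.

Treewidth 1.
One such decomposition:
Bags: B1 = {4, 5}  B2 = {5, 7}  B3 = {7, 8}  B4 = {3, 8}  B5 = {2, 3}  B6 = {0, 2}  B7 = {0, 6}  B8 = {1, 6}
Tree: B1–B2, B2–B3, B3–B4, B4–B5, B5–B6, B6–B7, B7–B8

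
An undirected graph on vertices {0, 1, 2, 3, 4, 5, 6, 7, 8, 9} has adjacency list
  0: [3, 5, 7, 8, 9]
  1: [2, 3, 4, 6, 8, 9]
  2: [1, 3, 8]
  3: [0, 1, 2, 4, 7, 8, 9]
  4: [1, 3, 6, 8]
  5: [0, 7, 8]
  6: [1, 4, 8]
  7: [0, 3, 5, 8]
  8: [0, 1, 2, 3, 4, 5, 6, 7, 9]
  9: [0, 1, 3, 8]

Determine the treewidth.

3

A width-3 tree decomposition is:
Bags: B1 = {1, 3, 8, 9}  B2 = {0, 3, 8, 9}  B3 = {0, 3, 7, 8}  B4 = {1, 3, 4, 8}  B5 = {0, 5, 7, 8}  B6 = {1, 4, 6, 8}  B7 = {1, 2, 3, 8}
Tree: B1–B2, B2–B3, B1–B4, B3–B5, B4–B6, B4–B7
The largest bag has 4 vertices, giving width 3; this decomposition certifies tw(G) ≤ 3. Conversely, {0, 3, 8, 9} is a clique of size 4, and the vertices of any clique must share a bag in every tree decomposition; so some bag has ≥ 4 vertices and tw(G) ≥ 3. Therefore the treewidth is 3.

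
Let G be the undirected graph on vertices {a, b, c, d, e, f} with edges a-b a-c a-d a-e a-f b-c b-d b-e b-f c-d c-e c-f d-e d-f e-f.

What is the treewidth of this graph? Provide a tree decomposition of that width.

Treewidth 5.
Bags: B1 = {a, b, c, d, e, f}
Tree: (single bag)

A single bag containing all 6 vertices is trivially a valid decomposition of width 5. For the lower bound, the 6 vertices {a, b, c, d, e, f} are pairwise adjacent, and any tree decomposition puts a clique entirely inside one bag — forcing width ≥ 5. Therefore the treewidth is 5.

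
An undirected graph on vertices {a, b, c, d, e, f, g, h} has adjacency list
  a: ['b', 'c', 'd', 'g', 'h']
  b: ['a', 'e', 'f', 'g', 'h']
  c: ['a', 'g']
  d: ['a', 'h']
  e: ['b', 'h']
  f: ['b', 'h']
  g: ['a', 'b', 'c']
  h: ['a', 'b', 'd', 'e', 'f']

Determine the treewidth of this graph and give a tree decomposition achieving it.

Each bag holds 3 vertices, so the decomposition has width 2, which upper-bounds the treewidth. For the lower bound, the 3 vertices {a, c, g} are pairwise adjacent, and any tree decomposition puts a clique entirely inside one bag — forcing width ≥ 2. Hence tw(G) = 2 exactly.

Treewidth 2.
One optimal decomposition is:
Bags: B1 = {b, f, h}  B2 = {a, b, h}  B3 = {a, d, h}  B4 = {a, b, g}  B5 = {b, e, h}  B6 = {a, c, g}
Tree: B1–B2, B2–B3, B2–B4, B2–B5, B4–B6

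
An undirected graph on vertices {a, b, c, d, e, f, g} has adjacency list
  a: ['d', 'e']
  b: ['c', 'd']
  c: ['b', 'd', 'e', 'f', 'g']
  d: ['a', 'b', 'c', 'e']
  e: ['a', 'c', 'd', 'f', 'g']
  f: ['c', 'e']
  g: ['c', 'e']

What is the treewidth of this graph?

2

A width-2 tree decomposition is:
Bags: B1 = {b, c, d}  B2 = {c, d, e}  B3 = {c, e, f}  B4 = {a, d, e}  B5 = {c, e, g}
Tree: B1–B2, B2–B3, B2–B4, B3–B5
The largest bag has 3 vertices, giving width 2; this decomposition certifies tw(G) ≤ 2. For the lower bound, the 3 vertices {c, d, e} are pairwise adjacent, and any tree decomposition puts a clique entirely inside one bag — forcing width ≥ 2. The upper and lower bounds meet at 2, so that is the treewidth.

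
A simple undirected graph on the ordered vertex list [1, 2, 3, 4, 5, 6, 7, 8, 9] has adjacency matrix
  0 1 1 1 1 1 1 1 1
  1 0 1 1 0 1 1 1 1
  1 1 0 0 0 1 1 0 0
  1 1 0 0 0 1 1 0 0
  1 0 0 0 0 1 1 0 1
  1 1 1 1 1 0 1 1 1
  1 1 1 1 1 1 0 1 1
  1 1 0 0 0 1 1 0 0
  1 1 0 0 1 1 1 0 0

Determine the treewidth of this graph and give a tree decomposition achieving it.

Treewidth 4.
One optimal decomposition is:
Bags: B1 = {1, 2, 6, 7, 9}  B2 = {1, 5, 6, 7, 9}  B3 = {1, 2, 6, 7, 8}  B4 = {1, 2, 3, 6, 7}  B5 = {1, 2, 4, 6, 7}
Tree: B1–B2, B1–B3, B1–B4, B4–B5

Each bag holds 5 vertices, so the decomposition has width 4, which upper-bounds the treewidth. On the other hand G contains the 5-clique {1, 2, 6, 7, 8}. A clique must lie in a single bag of any decomposition, so no decomposition can have width below 4. Hence tw(G) = 4 exactly.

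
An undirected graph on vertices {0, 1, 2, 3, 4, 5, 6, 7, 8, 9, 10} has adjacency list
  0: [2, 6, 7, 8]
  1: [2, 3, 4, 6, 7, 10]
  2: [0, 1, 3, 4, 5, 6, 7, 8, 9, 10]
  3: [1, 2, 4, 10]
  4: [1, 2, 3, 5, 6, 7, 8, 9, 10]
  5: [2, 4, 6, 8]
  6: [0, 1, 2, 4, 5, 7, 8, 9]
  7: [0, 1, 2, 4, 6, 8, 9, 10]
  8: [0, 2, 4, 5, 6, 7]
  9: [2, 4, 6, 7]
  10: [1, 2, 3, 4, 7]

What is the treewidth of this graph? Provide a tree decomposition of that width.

Treewidth 4.
One such decomposition:
Bags: B1 = {2, 4, 5, 6, 8}  B2 = {2, 4, 6, 7, 8}  B3 = {2, 4, 6, 7, 9}  B4 = {0, 2, 6, 7, 8}  B5 = {1, 2, 4, 6, 7}  B6 = {1, 2, 4, 7, 10}  B7 = {1, 2, 3, 4, 10}
Tree: B1–B2, B2–B3, B2–B4, B3–B5, B5–B6, B6–B7

Every bag has size at most 5, so the width is 5 − 1 = 4 and tw(G) ≤ 4. Conversely, {0, 2, 6, 7, 8} is a clique of size 5, and the vertices of any clique must share a bag in every tree decomposition; so some bag has ≥ 5 vertices and tw(G) ≥ 4. Combining the bounds, tw(G) = 4.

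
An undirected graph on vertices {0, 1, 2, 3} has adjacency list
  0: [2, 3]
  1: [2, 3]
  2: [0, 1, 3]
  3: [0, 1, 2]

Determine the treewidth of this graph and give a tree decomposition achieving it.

Every bag has size at most 3, so the width is 3 − 1 = 2 and tw(G) ≤ 2. On the other hand G contains the 3-clique {0, 2, 3}. A clique must lie in a single bag of any decomposition, so no decomposition can have width below 2. Therefore the treewidth is 2.

Treewidth 2.
Bags: B1 = {0, 2, 3}  B2 = {1, 2, 3}
Tree: B1–B2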